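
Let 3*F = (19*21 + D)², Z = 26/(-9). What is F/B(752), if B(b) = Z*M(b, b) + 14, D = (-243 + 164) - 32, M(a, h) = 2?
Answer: 124416/37 ≈ 3362.6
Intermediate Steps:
Z = -26/9 (Z = 26*(-⅑) = -26/9 ≈ -2.8889)
D = -111 (D = -79 - 32 = -111)
F = 27648 (F = (19*21 - 111)²/3 = (399 - 111)²/3 = (⅓)*288² = (⅓)*82944 = 27648)
B(b) = 74/9 (B(b) = -26/9*2 + 14 = -52/9 + 14 = 74/9)
F/B(752) = 27648/(74/9) = 27648*(9/74) = 124416/37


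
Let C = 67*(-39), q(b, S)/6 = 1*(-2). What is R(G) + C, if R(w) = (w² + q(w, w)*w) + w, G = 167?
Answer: 23439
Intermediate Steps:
q(b, S) = -12 (q(b, S) = 6*(1*(-2)) = 6*(-2) = -12)
C = -2613
R(w) = w² - 11*w (R(w) = (w² - 12*w) + w = w² - 11*w)
R(G) + C = 167*(-11 + 167) - 2613 = 167*156 - 2613 = 26052 - 2613 = 23439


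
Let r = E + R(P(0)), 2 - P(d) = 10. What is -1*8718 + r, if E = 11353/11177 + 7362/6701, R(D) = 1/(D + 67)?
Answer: -38514792092704/4418927543 ≈ -8715.9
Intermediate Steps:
P(d) = -8 (P(d) = 2 - 1*10 = 2 - 10 = -8)
R(D) = 1/(67 + D)
E = 158361527/74897077 (E = 11353*(1/11177) + 7362*(1/6701) = 11353/11177 + 7362/6701 = 158361527/74897077 ≈ 2.1144)
r = 9418227170/4418927543 (r = 158361527/74897077 + 1/(67 - 8) = 158361527/74897077 + 1/59 = 9418227170/4418927543 ≈ 2.1313)
-1*8718 + r = -1*8718 + 9418227170/4418927543 = -8718 + 9418227170/4418927543 = -38514792092704/4418927543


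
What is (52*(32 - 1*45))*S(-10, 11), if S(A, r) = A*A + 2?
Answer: -68952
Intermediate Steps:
S(A, r) = 2 + A² (S(A, r) = A² + 2 = 2 + A²)
(52*(32 - 1*45))*S(-10, 11) = (52*(32 - 1*45))*(2 + (-10)²) = (52*(32 - 45))*(2 + 100) = (52*(-13))*102 = -676*102 = -68952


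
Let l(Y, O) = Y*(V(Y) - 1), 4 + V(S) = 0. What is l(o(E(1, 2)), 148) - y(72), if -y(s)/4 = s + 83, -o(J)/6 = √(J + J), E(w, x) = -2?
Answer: 620 + 60*I ≈ 620.0 + 60.0*I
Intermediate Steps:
V(S) = -4 (V(S) = -4 + 0 = -4)
o(J) = -6*√2*√J (o(J) = -6*√(J + J) = -6*√2*√J)
l(Y, O) = -5*Y (l(Y, O) = Y*(-4 - 1) = Y*(-5) = -5*Y)
y(s) = -332 - 4*s (y(s) = -4*(s + 83) = -4*(83 + s) = -332 - 4*s)
l(o(E(1, 2)), 148) - y(72) = -(-30)*√2*√(-2) - (-332 - 4*72) = -(-30)*√2*I*√2 - (-332 - 288) = -(-60)*I - 1*(-620) = 60*I + 620 = 620 + 60*I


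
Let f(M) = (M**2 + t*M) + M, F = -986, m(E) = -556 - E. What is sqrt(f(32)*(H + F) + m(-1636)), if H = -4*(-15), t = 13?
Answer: 2*I*sqrt(340498) ≈ 1167.0*I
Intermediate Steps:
f(M) = M**2 + 14*M (f(M) = (M**2 + 13*M) + M = M**2 + 14*M)
H = 60
sqrt(f(32)*(H + F) + m(-1636)) = sqrt((32*(14 + 32))*(60 - 986) + (-556 - 1*(-1636))) = sqrt((32*46)*(-926) + (-556 + 1636)) = sqrt(1472*(-926) + 1080) = sqrt(-1363072 + 1080) = sqrt(-1361992) = 2*I*sqrt(340498)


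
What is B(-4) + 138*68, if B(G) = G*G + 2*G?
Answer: 9392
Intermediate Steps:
B(G) = G² + 2*G
B(-4) + 138*68 = -4*(2 - 4) + 138*68 = -4*(-2) + 9384 = 8 + 9384 = 9392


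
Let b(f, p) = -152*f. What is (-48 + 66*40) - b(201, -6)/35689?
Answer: 92536440/35689 ≈ 2592.9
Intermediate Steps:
(-48 + 66*40) - b(201, -6)/35689 = (-48 + 66*40) - (-152*201)/35689 = (-48 + 2640) - (-30552)/35689 = 2592 - 1*(-30552/35689) = 2592 + 30552/35689 = 92536440/35689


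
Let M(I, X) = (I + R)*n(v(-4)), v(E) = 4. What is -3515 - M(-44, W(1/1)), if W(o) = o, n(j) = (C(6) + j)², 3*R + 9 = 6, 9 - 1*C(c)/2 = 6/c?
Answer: 14485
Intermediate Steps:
C(c) = 18 - 12/c
R = -1 (R = -3 + (⅓)*6 = -3 + 2 = -1)
n(j) = (16 + j)² (n(j) = ((18 - 12/6) + j)² = ((18 - 12*⅙) + j)² = ((18 - 2) + j)² = (16 + j)²)
M(I, X) = -400 + 400*I (M(I, X) = (I - 1)*(16 + 4)² = (-1 + I)*20² = (-1 + I)*400 = -400 + 400*I)
-3515 - M(-44, W(1/1)) = -3515 - (-400 + 400*(-44)) = -3515 - (-400 - 17600) = -3515 - 1*(-18000) = -3515 + 18000 = 14485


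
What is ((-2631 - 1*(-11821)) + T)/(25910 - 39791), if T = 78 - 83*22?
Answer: -7442/13881 ≈ -0.53613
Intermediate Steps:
T = -1748 (T = 78 - 1826 = -1748)
((-2631 - 1*(-11821)) + T)/(25910 - 39791) = ((-2631 - 1*(-11821)) - 1748)/(25910 - 39791) = ((-2631 + 11821) - 1748)/(-13881) = (9190 - 1748)*(-1/13881) = 7442*(-1/13881) = -7442/13881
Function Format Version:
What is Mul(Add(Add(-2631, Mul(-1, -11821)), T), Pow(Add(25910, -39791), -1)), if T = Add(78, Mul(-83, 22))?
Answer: Rational(-7442, 13881) ≈ -0.53613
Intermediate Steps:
T = -1748 (T = Add(78, -1826) = -1748)
Mul(Add(Add(-2631, Mul(-1, -11821)), T), Pow(Add(25910, -39791), -1)) = Mul(Add(Add(-2631, Mul(-1, -11821)), -1748), Pow(Add(25910, -39791), -1)) = Mul(Add(Add(-2631, 11821), -1748), Pow(-13881, -1)) = Mul(Add(9190, -1748), Rational(-1, 13881)) = Mul(7442, Rational(-1, 13881)) = Rational(-7442, 13881)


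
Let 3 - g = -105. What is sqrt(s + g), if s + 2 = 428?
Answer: sqrt(534) ≈ 23.108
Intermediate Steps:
g = 108 (g = 3 - 1*(-105) = 3 + 105 = 108)
s = 426 (s = -2 + 428 = 426)
sqrt(s + g) = sqrt(426 + 108) = sqrt(534)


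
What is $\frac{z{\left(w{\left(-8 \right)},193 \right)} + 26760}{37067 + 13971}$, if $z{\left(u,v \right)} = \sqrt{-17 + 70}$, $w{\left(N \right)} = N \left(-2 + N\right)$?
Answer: $\frac{13380}{25519} + \frac{\sqrt{53}}{51038} \approx 0.52446$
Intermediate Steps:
$z{\left(u,v \right)} = \sqrt{53}$
$\frac{z{\left(w{\left(-8 \right)},193 \right)} + 26760}{37067 + 13971} = \frac{\sqrt{53} + 26760}{37067 + 13971} = \frac{26760 + \sqrt{53}}{51038} = \left(26760 + \sqrt{53}\right) \frac{1}{51038} = \frac{13380}{25519} + \frac{\sqrt{53}}{51038}$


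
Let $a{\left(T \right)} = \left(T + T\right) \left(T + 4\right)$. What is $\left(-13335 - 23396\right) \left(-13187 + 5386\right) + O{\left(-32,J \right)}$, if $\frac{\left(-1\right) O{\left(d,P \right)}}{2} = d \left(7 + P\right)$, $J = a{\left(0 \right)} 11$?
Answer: $286538979$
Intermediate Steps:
$a{\left(T \right)} = 2 T \left(4 + T\right)$
$J = 0$ ($J = 2 \cdot 0 \left(4 + 0\right) 11 = 2 \cdot 0 \cdot 4 \cdot 11 = 0 \cdot 11 = 0$)
$O{\left(d,P \right)} = - 2 d \left(7 + P\right)$
$\left(-13335 - 23396\right) \left(-13187 + 5386\right) + O{\left(-32,J \right)} = \left(-13335 - 23396\right) \left(-13187 + 5386\right) - - 64 \left(7 + 0\right) = \left(-36731\right) \left(-7801\right) - \left(-64\right) 7 = 286538531 + 448 = 286538979$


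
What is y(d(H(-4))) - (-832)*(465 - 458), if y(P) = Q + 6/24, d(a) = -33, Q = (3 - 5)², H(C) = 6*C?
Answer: 23313/4 ≈ 5828.3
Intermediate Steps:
Q = 4 (Q = (-2)² = 4)
y(P) = 17/4 (y(P) = 4 + 6/24 = 4 + (1/24)*6 = 4 + ¼ = 17/4)
y(d(H(-4))) - (-832)*(465 - 458) = 17/4 - (-832)*(465 - 458) = 17/4 - (-832)*7 = 17/4 - 1*(-5824) = 17/4 + 5824 = 23313/4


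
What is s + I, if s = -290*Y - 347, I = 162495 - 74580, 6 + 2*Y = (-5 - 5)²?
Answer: 73938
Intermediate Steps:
Y = 47 (Y = -3 + (-5 - 5)²/2 = -3 + (½)*(-10)² = -3 + (½)*100 = -3 + 50 = 47)
I = 87915
s = -13977 (s = -290*47 - 347 = -13630 - 347 = -13977)
s + I = -13977 + 87915 = 73938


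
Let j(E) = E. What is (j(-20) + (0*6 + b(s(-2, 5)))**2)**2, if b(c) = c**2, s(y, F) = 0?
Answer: 400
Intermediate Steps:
(j(-20) + (0*6 + b(s(-2, 5)))**2)**2 = (-20 + (0*6 + 0**2)**2)**2 = (-20 + (0 + 0)**2)**2 = (-20 + 0**2)**2 = (-20 + 0)**2 = (-20)**2 = 400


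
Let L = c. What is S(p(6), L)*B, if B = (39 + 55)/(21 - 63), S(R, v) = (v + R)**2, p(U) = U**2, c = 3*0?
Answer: -20304/7 ≈ -2900.6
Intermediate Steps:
c = 0
L = 0
S(R, v) = (R + v)**2
B = -47/21 (B = 94/(-42) = 94*(-1/42) = -47/21 ≈ -2.2381)
S(p(6), L)*B = (6**2 + 0)**2*(-47/21) = (36 + 0)**2*(-47/21) = 36**2*(-47/21) = 1296*(-47/21) = -20304/7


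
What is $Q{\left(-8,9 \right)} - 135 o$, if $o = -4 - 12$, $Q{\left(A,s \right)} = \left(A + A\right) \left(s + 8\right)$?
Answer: $1888$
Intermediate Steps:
$Q{\left(A,s \right)} = 2 A \left(8 + s\right)$
$o = -16$ ($o = -4 - 12 = -16$)
$Q{\left(-8,9 \right)} - 135 o = 2 \left(-8\right) \left(8 + 9\right) - -2160 = 2 \left(-8\right) 17 + 2160 = -272 + 2160 = 1888$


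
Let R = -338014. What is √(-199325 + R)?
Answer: I*√537339 ≈ 733.03*I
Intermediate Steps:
√(-199325 + R) = √(-199325 - 338014) = √(-537339) = I*√537339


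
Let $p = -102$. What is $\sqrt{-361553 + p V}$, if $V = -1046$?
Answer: $i \sqrt{254861} \approx 504.84 i$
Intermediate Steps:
$\sqrt{-361553 + p V} = \sqrt{-361553 - -106692} = \sqrt{-361553 + 106692} = \sqrt{-254861} = i \sqrt{254861}$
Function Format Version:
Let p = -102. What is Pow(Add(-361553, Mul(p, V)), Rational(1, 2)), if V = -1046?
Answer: Mul(I, Pow(254861, Rational(1, 2))) ≈ Mul(504.84, I)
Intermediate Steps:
Pow(Add(-361553, Mul(p, V)), Rational(1, 2)) = Pow(Add(-361553, Mul(-102, -1046)), Rational(1, 2)) = Pow(Add(-361553, 106692), Rational(1, 2)) = Pow(-254861, Rational(1, 2)) = Mul(I, Pow(254861, Rational(1, 2)))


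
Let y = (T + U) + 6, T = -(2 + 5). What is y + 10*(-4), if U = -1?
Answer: -42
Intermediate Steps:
T = -7 (T = -1*7 = -7)
y = -2 (y = (-7 - 1) + 6 = -8 + 6 = -2)
y + 10*(-4) = -2 + 10*(-4) = -2 - 40 = -42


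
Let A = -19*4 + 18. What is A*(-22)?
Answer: 1276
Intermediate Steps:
A = -58 (A = -76 + 18 = -58)
A*(-22) = -58*(-22) = 1276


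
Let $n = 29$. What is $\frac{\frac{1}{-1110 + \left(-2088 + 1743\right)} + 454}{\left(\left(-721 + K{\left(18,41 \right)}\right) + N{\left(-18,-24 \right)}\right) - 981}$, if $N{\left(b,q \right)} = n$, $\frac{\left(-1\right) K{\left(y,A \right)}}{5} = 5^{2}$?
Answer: $- \frac{660569}{2616090} \approx -0.2525$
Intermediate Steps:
$K{\left(y,A \right)} = -125$ ($K{\left(y,A \right)} = - 5 \cdot 5^{2} = \left(-5\right) 25 = -125$)
$N{\left(b,q \right)} = 29$
$\frac{\frac{1}{-1110 + \left(-2088 + 1743\right)} + 454}{\left(\left(-721 + K{\left(18,41 \right)}\right) + N{\left(-18,-24 \right)}\right) - 981} = \frac{\frac{1}{-1110 + \left(-2088 + 1743\right)} + 454}{\left(\left(-721 - 125\right) + 29\right) - 981} = \frac{\frac{1}{-1110 - 345} + 454}{\left(-846 + 29\right) - 981} = \frac{\frac{1}{-1455} + 454}{-817 - 981} = \frac{- \frac{1}{1455} + 454}{-1798} = \frac{660569}{1455} \left(- \frac{1}{1798}\right) = - \frac{660569}{2616090}$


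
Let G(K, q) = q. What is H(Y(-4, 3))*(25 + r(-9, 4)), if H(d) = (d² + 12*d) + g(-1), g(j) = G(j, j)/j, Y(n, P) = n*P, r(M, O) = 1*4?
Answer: 29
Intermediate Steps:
r(M, O) = 4
Y(n, P) = P*n
g(j) = 1 (g(j) = j/j = 1)
H(d) = 1 + d² + 12*d (H(d) = (d² + 12*d) + 1 = 1 + d² + 12*d)
H(Y(-4, 3))*(25 + r(-9, 4)) = (1 + (3*(-4))² + 12*(3*(-4)))*(25 + 4) = (1 + (-12)² + 12*(-12))*29 = (1 + 144 - 144)*29 = 1*29 = 29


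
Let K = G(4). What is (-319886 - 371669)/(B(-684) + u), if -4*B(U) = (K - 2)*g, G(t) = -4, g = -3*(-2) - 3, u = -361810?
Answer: 1383110/723611 ≈ 1.9114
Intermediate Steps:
g = 3 (g = 6 - 3 = 3)
K = -4
B(U) = 9/2 (B(U) = -(-4 - 2)*3/4 = -(-3)*3/2 = -¼*(-18) = 9/2)
(-319886 - 371669)/(B(-684) + u) = (-319886 - 371669)/(9/2 - 361810) = -691555/(-723611/2) = -691555*(-2/723611) = 1383110/723611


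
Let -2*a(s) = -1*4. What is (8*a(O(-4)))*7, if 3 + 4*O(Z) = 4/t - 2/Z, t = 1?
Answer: 112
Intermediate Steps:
O(Z) = ¼ - 1/(2*Z) (O(Z) = -¾ + (4/1 - 2/Z)/4 = -¾ + (4*1 - 2/Z)/4 = -¾ + (4 - 2/Z)/4 = -¾ + (1 - 1/(2*Z)) = ¼ - 1/(2*Z))
a(s) = 2 (a(s) = -(-1)*4/2 = -½*(-4) = 2)
(8*a(O(-4)))*7 = (8*2)*7 = 16*7 = 112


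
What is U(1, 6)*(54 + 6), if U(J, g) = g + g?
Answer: 720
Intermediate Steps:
U(J, g) = 2*g
U(1, 6)*(54 + 6) = (2*6)*(54 + 6) = 12*60 = 720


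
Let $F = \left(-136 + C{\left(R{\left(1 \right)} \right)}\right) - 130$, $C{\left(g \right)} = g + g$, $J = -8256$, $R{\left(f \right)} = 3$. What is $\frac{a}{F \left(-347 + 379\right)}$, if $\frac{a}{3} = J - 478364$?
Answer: $\frac{72993}{416} \approx 175.46$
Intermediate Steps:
$C{\left(g \right)} = 2 g$
$a = -1459860$ ($a = 3 \left(-8256 - 478364\right) = 3 \left(-486620\right) = -1459860$)
$F = -260$ ($F = \left(-136 + 2 \cdot 3\right) - 130 = \left(-136 + 6\right) - 130 = -130 - 130 = -260$)
$\frac{a}{F \left(-347 + 379\right)} = - \frac{1459860}{\left(-260\right) \left(-347 + 379\right)} = - \frac{1459860}{\left(-260\right) 32} = - \frac{1459860}{-8320} = \left(-1459860\right) \left(- \frac{1}{8320}\right) = \frac{72993}{416}$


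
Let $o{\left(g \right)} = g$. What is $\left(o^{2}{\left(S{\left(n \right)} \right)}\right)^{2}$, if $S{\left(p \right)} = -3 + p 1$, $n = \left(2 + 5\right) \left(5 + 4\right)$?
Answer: $12960000$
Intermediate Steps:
$n = 63$ ($n = 7 \cdot 9 = 63$)
$S{\left(p \right)} = -3 + p$
$\left(o^{2}{\left(S{\left(n \right)} \right)}\right)^{2} = \left(\left(-3 + 63\right)^{2}\right)^{2} = \left(60^{2}\right)^{2} = 3600^{2} = 12960000$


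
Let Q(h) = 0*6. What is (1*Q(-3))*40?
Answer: 0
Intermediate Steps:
Q(h) = 0
(1*Q(-3))*40 = (1*0)*40 = 0*40 = 0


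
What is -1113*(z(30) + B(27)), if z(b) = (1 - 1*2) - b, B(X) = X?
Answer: 4452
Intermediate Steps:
z(b) = -1 - b (z(b) = (1 - 2) - b = -1 - b)
-1113*(z(30) + B(27)) = -1113*((-1 - 1*30) + 27) = -1113*((-1 - 30) + 27) = -1113*(-31 + 27) = -1113*(-4) = 4452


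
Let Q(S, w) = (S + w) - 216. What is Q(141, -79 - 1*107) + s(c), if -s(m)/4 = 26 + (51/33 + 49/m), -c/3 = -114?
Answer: -699271/1881 ≈ -371.75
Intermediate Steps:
Q(S, w) = -216 + S + w
c = 342 (c = -3*(-114) = 342)
s(m) = -1212/11 - 196/m (s(m) = -4*(26 + (51/33 + 49/m)) = -4*(26 + (51*(1/33) + 49/m)) = -4*(26 + (17/11 + 49/m)) = -4*(303/11 + 49/m) = -1212/11 - 196/m)
Q(141, -79 - 1*107) + s(c) = (-216 + 141 + (-79 - 1*107)) + (-1212/11 - 196/342) = (-216 + 141 + (-79 - 107)) + (-1212/11 - 196*1/342) = (-216 + 141 - 186) + (-1212/11 - 98/171) = -261 - 208330/1881 = -699271/1881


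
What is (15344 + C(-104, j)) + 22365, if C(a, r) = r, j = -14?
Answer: 37695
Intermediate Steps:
(15344 + C(-104, j)) + 22365 = (15344 - 14) + 22365 = 15330 + 22365 = 37695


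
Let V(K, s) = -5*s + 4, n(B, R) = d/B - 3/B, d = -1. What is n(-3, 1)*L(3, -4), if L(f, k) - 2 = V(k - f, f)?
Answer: -12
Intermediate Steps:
n(B, R) = -4/B (n(B, R) = -1/B - 3/B = -4/B)
V(K, s) = 4 - 5*s
L(f, k) = 6 - 5*f (L(f, k) = 2 + (4 - 5*f) = 6 - 5*f)
n(-3, 1)*L(3, -4) = (-4/(-3))*(6 - 5*3) = (-4*(-⅓))*(6 - 15) = (4/3)*(-9) = -12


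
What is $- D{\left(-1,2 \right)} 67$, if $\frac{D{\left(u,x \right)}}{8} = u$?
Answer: $536$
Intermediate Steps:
$D{\left(u,x \right)} = 8 u$
$- D{\left(-1,2 \right)} 67 = - 8 \left(-1\right) 67 = \left(-1\right) \left(-8\right) 67 = 8 \cdot 67 = 536$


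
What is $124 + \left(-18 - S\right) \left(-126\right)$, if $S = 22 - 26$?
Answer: $1888$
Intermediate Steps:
$S = -4$
$124 + \left(-18 - S\right) \left(-126\right) = 124 + \left(-18 - -4\right) \left(-126\right) = 124 + \left(-18 + 4\right) \left(-126\right) = 124 - -1764 = 124 + 1764 = 1888$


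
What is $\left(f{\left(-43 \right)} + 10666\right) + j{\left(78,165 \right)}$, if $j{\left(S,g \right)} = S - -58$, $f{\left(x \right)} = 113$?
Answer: $10915$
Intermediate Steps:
$j{\left(S,g \right)} = 58 + S$ ($j{\left(S,g \right)} = S + 58 = 58 + S$)
$\left(f{\left(-43 \right)} + 10666\right) + j{\left(78,165 \right)} = \left(113 + 10666\right) + \left(58 + 78\right) = 10779 + 136 = 10915$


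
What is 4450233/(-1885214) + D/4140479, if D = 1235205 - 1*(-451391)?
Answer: -15246501890063/7805688977506 ≈ -1.9533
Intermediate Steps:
D = 1686596 (D = 1235205 + 451391 = 1686596)
4450233/(-1885214) + D/4140479 = 4450233/(-1885214) + 1686596/4140479 = 4450233*(-1/1885214) + 1686596*(1/4140479) = -4450233/1885214 + 1686596/4140479 = -15246501890063/7805688977506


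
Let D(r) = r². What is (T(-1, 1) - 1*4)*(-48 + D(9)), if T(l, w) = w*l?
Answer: -165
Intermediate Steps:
T(l, w) = l*w
(T(-1, 1) - 1*4)*(-48 + D(9)) = (-1*1 - 1*4)*(-48 + 9²) = (-1 - 4)*(-48 + 81) = -5*33 = -165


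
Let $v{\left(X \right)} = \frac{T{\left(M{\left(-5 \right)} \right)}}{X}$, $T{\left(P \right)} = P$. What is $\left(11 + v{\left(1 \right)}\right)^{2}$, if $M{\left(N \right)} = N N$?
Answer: $1296$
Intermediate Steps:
$M{\left(N \right)} = N^{2}$
$v{\left(X \right)} = \frac{25}{X}$ ($v{\left(X \right)} = \frac{\left(-5\right)^{2}}{X} = \frac{25}{X}$)
$\left(11 + v{\left(1 \right)}\right)^{2} = \left(11 + \frac{25}{1}\right)^{2} = \left(11 + 25 \cdot 1\right)^{2} = \left(11 + 25\right)^{2} = 36^{2} = 1296$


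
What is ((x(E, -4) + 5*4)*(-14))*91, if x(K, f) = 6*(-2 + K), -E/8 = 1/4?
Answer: 5096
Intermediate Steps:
E = -2 (E = -8/4 = -8*1/4 = -2)
x(K, f) = -12 + 6*K
((x(E, -4) + 5*4)*(-14))*91 = (((-12 + 6*(-2)) + 5*4)*(-14))*91 = (((-12 - 12) + 20)*(-14))*91 = ((-24 + 20)*(-14))*91 = -4*(-14)*91 = 56*91 = 5096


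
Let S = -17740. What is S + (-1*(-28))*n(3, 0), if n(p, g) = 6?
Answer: -17572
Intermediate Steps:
S + (-1*(-28))*n(3, 0) = -17740 - 1*(-28)*6 = -17740 + 28*6 = -17740 + 168 = -17572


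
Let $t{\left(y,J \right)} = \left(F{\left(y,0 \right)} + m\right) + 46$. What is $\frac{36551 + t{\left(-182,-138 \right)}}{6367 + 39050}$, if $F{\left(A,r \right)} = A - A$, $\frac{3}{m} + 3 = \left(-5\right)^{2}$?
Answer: $\frac{268379}{333058} \approx 0.8058$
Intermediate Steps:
$m = \frac{3}{22}$ ($m = \frac{3}{-3 + \left(-5\right)^{2}} = \frac{3}{-3 + 25} = \frac{3}{22} \approx 0.13636$)
$F{\left(A,r \right)} = 0$
$t{\left(y,J \right)} = \frac{1015}{22}$ ($t{\left(y,J \right)} = \left(0 + \frac{3}{22}\right) + 46 = \frac{3}{22} + 46 = \frac{1015}{22}$)
$\frac{36551 + t{\left(-182,-138 \right)}}{6367 + 39050} = \frac{36551 + \frac{1015}{22}}{6367 + 39050} = \frac{805137}{22 \cdot 45417} = \frac{805137}{22} \cdot \frac{1}{45417} = \frac{268379}{333058}$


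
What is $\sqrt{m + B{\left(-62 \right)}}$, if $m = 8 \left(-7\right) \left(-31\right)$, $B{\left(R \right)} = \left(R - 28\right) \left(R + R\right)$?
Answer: $4 \sqrt{806} \approx 113.56$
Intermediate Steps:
$B{\left(R \right)} = 2 R \left(-28 + R\right)$ ($B{\left(R \right)} = \left(-28 + R\right) 2 R = 2 R \left(-28 + R\right)$)
$m = 1736$ ($m = \left(-56\right) \left(-31\right) = 1736$)
$\sqrt{m + B{\left(-62 \right)}} = \sqrt{1736 + 2 \left(-62\right) \left(-28 - 62\right)} = \sqrt{1736 + 2 \left(-62\right) \left(-90\right)} = \sqrt{1736 + 11160} = \sqrt{12896} = 4 \sqrt{806}$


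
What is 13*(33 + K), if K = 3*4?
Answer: 585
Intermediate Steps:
K = 12
13*(33 + K) = 13*(33 + 12) = 13*45 = 585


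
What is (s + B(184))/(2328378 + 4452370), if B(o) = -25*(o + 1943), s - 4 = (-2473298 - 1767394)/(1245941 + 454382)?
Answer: -90412114925/11529461781604 ≈ -0.0078418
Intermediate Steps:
s = 2560600/1700323 (s = 4 + (-2473298 - 1767394)/(1245941 + 454382) = 4 - 4240692/1700323 = 2560600/1700323 ≈ 1.5059)
B(o) = -48575 - 25*o (B(o) = -25*(1943 + o) = -48575 - 25*o)
(s + B(184))/(2328378 + 4452370) = (2560600/1700323 + (-48575 - 25*184))/(2328378 + 4452370) = (2560600/1700323 + (-48575 - 4600))/6780748 = (2560600/1700323 - 53175)*(1/6780748) = -90412114925/1700323*1/6780748 = -90412114925/11529461781604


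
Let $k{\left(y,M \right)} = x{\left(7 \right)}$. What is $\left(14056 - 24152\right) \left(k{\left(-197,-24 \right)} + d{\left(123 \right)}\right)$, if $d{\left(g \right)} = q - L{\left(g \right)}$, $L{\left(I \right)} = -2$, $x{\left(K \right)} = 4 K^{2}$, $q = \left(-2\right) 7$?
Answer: $-1857664$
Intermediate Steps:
$q = -14$
$k{\left(y,M \right)} = 196$ ($k{\left(y,M \right)} = 4 \cdot 7^{2} = 4 \cdot 49 = 196$)
$d{\left(g \right)} = -12$ ($d{\left(g \right)} = -14 - -2 = -14 + 2 = -12$)
$\left(14056 - 24152\right) \left(k{\left(-197,-24 \right)} + d{\left(123 \right)}\right) = \left(14056 - 24152\right) \left(196 - 12\right) = \left(-10096\right) 184 = -1857664$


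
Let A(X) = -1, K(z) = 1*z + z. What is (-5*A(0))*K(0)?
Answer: 0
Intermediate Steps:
K(z) = 2*z (K(z) = z + z = 2*z)
(-5*A(0))*K(0) = (-5*(-1))*(2*0) = 5*0 = 0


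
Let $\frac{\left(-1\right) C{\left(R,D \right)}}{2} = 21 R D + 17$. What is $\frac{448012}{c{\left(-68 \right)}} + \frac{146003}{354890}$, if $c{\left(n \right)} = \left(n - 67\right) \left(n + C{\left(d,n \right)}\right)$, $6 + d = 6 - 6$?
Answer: $\frac{49876294007}{82587516570} \approx 0.60392$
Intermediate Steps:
$d = -6$ ($d = -6 + \left(6 - 6\right) = -6 + 0 = -6$)
$C{\left(R,D \right)} = -34 - 42 D R$ ($C{\left(R,D \right)} = - 2 \left(21 R D + 17\right) = - 2 \left(21 D R + 17\right) = - 2 \left(17 + 21 D R\right) = -34 - 42 D R$)
$c{\left(n \right)} = \left(-67 + n\right) \left(-34 + 253 n\right)$ ($c{\left(n \right)} = \left(n - 67\right) \left(n - \left(34 + 42 n \left(-6\right)\right)\right) = \left(-67 + n\right) \left(n + \left(-34 + 252 n\right)\right) = \left(-67 + n\right) \left(-34 + 253 n\right)$)
$\frac{448012}{c{\left(-68 \right)}} + \frac{146003}{354890} = \frac{448012}{2278 - -1154980 + 253 \left(-68\right)^{2}} + \frac{146003}{354890} = \frac{448012}{2278 + 1154980 + 253 \cdot 4624} + 146003 \cdot \frac{1}{354890} = \frac{448012}{2278 + 1154980 + 1169872} + \frac{146003}{354890} = \frac{448012}{2327130} + \frac{146003}{354890} = 448012 \cdot \frac{1}{2327130} + \frac{146003}{354890} = \frac{224006}{1163565} + \frac{146003}{354890} = \frac{49876294007}{82587516570}$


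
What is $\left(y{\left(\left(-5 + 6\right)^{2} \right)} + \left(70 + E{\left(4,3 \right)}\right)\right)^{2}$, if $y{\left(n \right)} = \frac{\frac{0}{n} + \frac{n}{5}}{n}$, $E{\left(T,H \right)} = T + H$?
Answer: $\frac{148996}{25} \approx 5959.8$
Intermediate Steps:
$E{\left(T,H \right)} = H + T$
$y{\left(n \right)} = \frac{1}{5}$ ($y{\left(n \right)} = \frac{0 + n \frac{1}{5}}{n} = \frac{0 + \frac{n}{5}}{n} = \frac{\frac{1}{5} n}{n} = \frac{1}{5}$)
$\left(y{\left(\left(-5 + 6\right)^{2} \right)} + \left(70 + E{\left(4,3 \right)}\right)\right)^{2} = \left(\frac{1}{5} + \left(70 + \left(3 + 4\right)\right)\right)^{2} = \left(\frac{1}{5} + \left(70 + 7\right)\right)^{2} = \left(\frac{1}{5} + 77\right)^{2} = \left(\frac{386}{5}\right)^{2} = \frac{148996}{25}$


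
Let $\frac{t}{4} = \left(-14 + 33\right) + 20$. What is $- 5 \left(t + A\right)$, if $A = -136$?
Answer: $-100$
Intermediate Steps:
$t = 156$ ($t = 4 \left(\left(-14 + 33\right) + 20\right) = 4 \left(19 + 20\right) = 4 \cdot 39 = 156$)
$- 5 \left(t + A\right) = - 5 \left(156 - 136\right) = \left(-5\right) 20 = -100$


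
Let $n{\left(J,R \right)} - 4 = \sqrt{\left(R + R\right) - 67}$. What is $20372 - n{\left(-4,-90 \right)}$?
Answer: $20368 - i \sqrt{247} \approx 20368.0 - 15.716 i$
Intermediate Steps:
$n{\left(J,R \right)} = 4 + \sqrt{-67 + 2 R}$ ($n{\left(J,R \right)} = 4 + \sqrt{\left(R + R\right) - 67} = 4 + \sqrt{2 R - 67} = 4 + \sqrt{-67 + 2 R}$)
$20372 - n{\left(-4,-90 \right)} = 20372 - \left(4 + \sqrt{-67 + 2 \left(-90\right)}\right) = 20372 - \left(4 + \sqrt{-67 - 180}\right) = 20372 - \left(4 + \sqrt{-247}\right) = 20372 - \left(4 + i \sqrt{247}\right) = 20368 - i \sqrt{247}$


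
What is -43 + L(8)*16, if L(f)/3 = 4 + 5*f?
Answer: 2069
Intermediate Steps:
L(f) = 12 + 15*f (L(f) = 3*(4 + 5*f) = 12 + 15*f)
-43 + L(8)*16 = -43 + (12 + 15*8)*16 = -43 + (12 + 120)*16 = -43 + 132*16 = -43 + 2112 = 2069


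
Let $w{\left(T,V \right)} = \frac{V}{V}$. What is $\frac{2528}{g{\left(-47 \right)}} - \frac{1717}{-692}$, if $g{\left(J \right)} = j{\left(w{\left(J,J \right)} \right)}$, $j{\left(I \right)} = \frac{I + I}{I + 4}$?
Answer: $\frac{4375157}{692} \approx 6322.5$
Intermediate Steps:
$w{\left(T,V \right)} = 1$
$j{\left(I \right)} = \frac{2 I}{4 + I}$
$g{\left(J \right)} = \frac{2}{5}$ ($g{\left(J \right)} = 2 \cdot 1 \frac{1}{4 + 1} = 2 \cdot 1 \cdot \frac{1}{5} = \frac{2}{5}$)
$\frac{2528}{g{\left(-47 \right)}} - \frac{1717}{-692} = \frac{2528}{\frac{2}{5}} - \frac{1717}{-692} = 2528 \cdot \frac{5}{2} - - \frac{1717}{692} = 6320 + \frac{1717}{692} = \frac{4375157}{692}$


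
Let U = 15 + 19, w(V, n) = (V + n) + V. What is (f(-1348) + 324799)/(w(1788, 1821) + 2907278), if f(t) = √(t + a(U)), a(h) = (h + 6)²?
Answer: 324799/2912675 + 6*√7/2912675 ≈ 0.11152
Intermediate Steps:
w(V, n) = n + 2*V
U = 34
a(h) = (6 + h)²
f(t) = √(1600 + t) (f(t) = √(t + (6 + 34)²) = √(t + 40²) = √(t + 1600) = √(1600 + t))
(f(-1348) + 324799)/(w(1788, 1821) + 2907278) = (√(1600 - 1348) + 324799)/((1821 + 2*1788) + 2907278) = (√252 + 324799)/((1821 + 3576) + 2907278) = (6*√7 + 324799)/(5397 + 2907278) = (324799 + 6*√7)/2912675 = (324799 + 6*√7)*(1/2912675) = 324799/2912675 + 6*√7/2912675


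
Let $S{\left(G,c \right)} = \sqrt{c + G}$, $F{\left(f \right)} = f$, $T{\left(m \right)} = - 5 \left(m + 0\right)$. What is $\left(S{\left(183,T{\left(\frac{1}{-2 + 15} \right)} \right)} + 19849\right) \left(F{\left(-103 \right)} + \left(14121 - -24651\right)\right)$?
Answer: $767540981 + \frac{38669 \sqrt{30862}}{13} \approx 7.6806 \cdot 10^{8}$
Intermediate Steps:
$T{\left(m \right)} = - 5 m$
$S{\left(G,c \right)} = \sqrt{G + c}$
$\left(S{\left(183,T{\left(\frac{1}{-2 + 15} \right)} \right)} + 19849\right) \left(F{\left(-103 \right)} + \left(14121 - -24651\right)\right) = \left(\sqrt{183 - \frac{5}{-2 + 15}} + 19849\right) \left(-103 + \left(14121 - -24651\right)\right) = \left(\sqrt{183 - \frac{5}{13}} + 19849\right) \left(-103 + \left(14121 + 24651\right)\right) = \left(\sqrt{183 - \frac{5}{13}} + 19849\right) \left(-103 + 38772\right) = \left(\sqrt{183 - \frac{5}{13}} + 19849\right) 38669 = \left(\sqrt{\frac{2374}{13}} + 19849\right) 38669 = \left(\frac{\sqrt{30862}}{13} + 19849\right) 38669 = \left(19849 + \frac{\sqrt{30862}}{13}\right) 38669 = 767540981 + \frac{38669 \sqrt{30862}}{13}$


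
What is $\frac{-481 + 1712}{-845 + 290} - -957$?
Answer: $\frac{529904}{555} \approx 954.78$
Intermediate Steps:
$\frac{-481 + 1712}{-845 + 290} - -957 = \frac{1231}{-555} + 957 = 1231 \left(- \frac{1}{555}\right) + 957 = - \frac{1231}{555} + 957 = \frac{529904}{555}$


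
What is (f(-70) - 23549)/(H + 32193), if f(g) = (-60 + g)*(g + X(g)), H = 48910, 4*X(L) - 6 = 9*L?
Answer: 5831/81103 ≈ 0.071896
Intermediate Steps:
X(L) = 3/2 + 9*L/4 (X(L) = 3/2 + (9*L)/4 = 3/2 + 9*L/4)
f(g) = (-60 + g)*(3/2 + 13*g/4) (f(g) = (-60 + g)*(g + (3/2 + 9*g/4)) = (-60 + g)*(3/2 + 13*g/4))
(f(-70) - 23549)/(H + 32193) = ((-90 - 387/2*(-70) + (13/4)*(-70)**2) - 23549)/(48910 + 32193) = ((-90 + 13545 + (13/4)*4900) - 23549)/81103 = ((-90 + 13545 + 15925) - 23549)*(1/81103) = (29380 - 23549)*(1/81103) = 5831*(1/81103) = 5831/81103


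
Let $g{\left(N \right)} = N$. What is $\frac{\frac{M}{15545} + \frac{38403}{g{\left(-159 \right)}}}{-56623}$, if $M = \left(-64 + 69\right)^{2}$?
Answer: $\frac{39798044}{9330168071} \approx 0.0042655$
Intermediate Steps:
$M = 25$ ($M = 5^{2} = 25$)
$\frac{\frac{M}{15545} + \frac{38403}{g{\left(-159 \right)}}}{-56623} = \frac{\frac{25}{15545} + \frac{38403}{-159}}{-56623} = \left(25 \cdot \frac{1}{15545} + 38403 \left(- \frac{1}{159}\right)\right) \left(- \frac{1}{56623}\right) = \left(\frac{5}{3109} - \frac{12801}{53}\right) \left(- \frac{1}{56623}\right) = \left(- \frac{39798044}{164777}\right) \left(- \frac{1}{56623}\right) = \frac{39798044}{9330168071}$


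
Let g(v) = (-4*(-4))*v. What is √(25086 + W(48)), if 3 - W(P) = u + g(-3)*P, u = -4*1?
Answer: √27397 ≈ 165.52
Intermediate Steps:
g(v) = 16*v
u = -4
W(P) = 7 + 48*P (W(P) = 3 - (-4 + (16*(-3))*P) = 3 - (-4 - 48*P) = 3 + (4 + 48*P) = 7 + 48*P)
√(25086 + W(48)) = √(25086 + (7 + 48*48)) = √(25086 + (7 + 2304)) = √(25086 + 2311) = √27397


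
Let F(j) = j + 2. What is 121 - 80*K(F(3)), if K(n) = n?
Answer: -279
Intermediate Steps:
F(j) = 2 + j
121 - 80*K(F(3)) = 121 - 80*(2 + 3) = 121 - 80*5 = 121 - 400 = -279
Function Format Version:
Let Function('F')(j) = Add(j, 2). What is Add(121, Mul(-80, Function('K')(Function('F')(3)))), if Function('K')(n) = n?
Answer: -279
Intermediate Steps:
Function('F')(j) = Add(2, j)
Add(121, Mul(-80, Function('K')(Function('F')(3)))) = Add(121, Mul(-80, Add(2, 3))) = Add(121, Mul(-80, 5)) = Add(121, -400) = -279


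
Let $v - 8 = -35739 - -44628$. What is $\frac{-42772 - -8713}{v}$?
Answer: $- \frac{34059}{8897} \approx -3.8281$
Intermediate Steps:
$v = 8897$ ($v = 8 - -8889 = 8 + \left(-35739 + 44628\right) = 8 + 8889 = 8897$)
$\frac{-42772 - -8713}{v} = \frac{-42772 - -8713}{8897} = \left(-42772 + \left(-11840 + 20553\right)\right) \frac{1}{8897} = \left(-42772 + 8713\right) \frac{1}{8897} = \left(-34059\right) \frac{1}{8897} = - \frac{34059}{8897}$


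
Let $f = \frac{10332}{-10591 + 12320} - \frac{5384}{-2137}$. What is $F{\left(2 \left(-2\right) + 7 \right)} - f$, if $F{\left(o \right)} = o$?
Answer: $- \frac{2900543}{527839} \approx -5.4951$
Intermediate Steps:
$f = \frac{4484060}{527839}$ ($f = \frac{10332}{1729} - - \frac{5384}{2137} = 10332 \cdot \frac{1}{1729} + \frac{5384}{2137} = \frac{1476}{247} + \frac{5384}{2137} = \frac{4484060}{527839} \approx 8.4951$)
$F{\left(2 \left(-2\right) + 7 \right)} - f = \left(2 \left(-2\right) + 7\right) - \frac{4484060}{527839} = \left(-4 + 7\right) - \frac{4484060}{527839} = 3 - \frac{4484060}{527839} = - \frac{2900543}{527839}$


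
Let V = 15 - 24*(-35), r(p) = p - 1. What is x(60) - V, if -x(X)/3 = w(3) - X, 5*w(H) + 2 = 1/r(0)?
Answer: -3366/5 ≈ -673.20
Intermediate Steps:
r(p) = -1 + p
w(H) = -⅗ (w(H) = -⅖ + 1/(5*(-1 + 0)) = -⅖ + (⅕)/(-1) = -⅖ + (⅕)*(-1) = -⅖ - ⅕ = -⅗)
V = 855 (V = 15 + 840 = 855)
x(X) = 9/5 + 3*X (x(X) = -3*(-⅗ - X) = 9/5 + 3*X)
x(60) - V = (9/5 + 3*60) - 1*855 = (9/5 + 180) - 855 = 909/5 - 855 = -3366/5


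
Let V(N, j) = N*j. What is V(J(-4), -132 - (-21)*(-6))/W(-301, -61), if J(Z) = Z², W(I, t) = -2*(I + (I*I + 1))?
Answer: 2064/90301 ≈ 0.022857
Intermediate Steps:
W(I, t) = -2 - 2*I - 2*I² (W(I, t) = -2*(I + (I² + 1)) = -2*(I + (1 + I²)) = -2*(1 + I + I²) = -2 - 2*I - 2*I²)
V(J(-4), -132 - (-21)*(-6))/W(-301, -61) = ((-4)²*(-132 - (-21)*(-6)))/(-2 - 2*(-301) - 2*(-301)²) = (16*(-132 - 1*126))/(-2 + 602 - 2*90601) = (16*(-132 - 126))/(-2 + 602 - 181202) = (16*(-258))/(-180602) = -4128*(-1/180602) = 2064/90301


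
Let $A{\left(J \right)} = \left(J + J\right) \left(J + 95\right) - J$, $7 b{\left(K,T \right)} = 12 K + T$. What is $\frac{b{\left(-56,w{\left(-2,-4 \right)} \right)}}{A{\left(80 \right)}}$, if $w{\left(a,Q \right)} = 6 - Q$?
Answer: $- \frac{331}{97720} \approx -0.0033872$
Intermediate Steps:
$b{\left(K,T \right)} = \frac{T}{7} + \frac{12 K}{7}$ ($b{\left(K,T \right)} = \frac{12 K + T}{7} = \frac{T + 12 K}{7} = \frac{T}{7} + \frac{12 K}{7}$)
$A{\left(J \right)} = - J + 2 J \left(95 + J\right)$ ($A{\left(J \right)} = 2 J \left(95 + J\right) - J = - J + 2 J \left(95 + J\right)$)
$\frac{b{\left(-56,w{\left(-2,-4 \right)} \right)}}{A{\left(80 \right)}} = \frac{\frac{6 - -4}{7} + \frac{12}{7} \left(-56\right)}{80 \left(189 + 2 \cdot 80\right)} = \frac{\frac{6 + 4}{7} - 96}{80 \left(189 + 160\right)} = \frac{\frac{1}{7} \cdot 10 - 96}{80 \cdot 349} = \frac{\frac{10}{7} - 96}{27920} = \left(- \frac{662}{7}\right) \frac{1}{27920} = - \frac{331}{97720}$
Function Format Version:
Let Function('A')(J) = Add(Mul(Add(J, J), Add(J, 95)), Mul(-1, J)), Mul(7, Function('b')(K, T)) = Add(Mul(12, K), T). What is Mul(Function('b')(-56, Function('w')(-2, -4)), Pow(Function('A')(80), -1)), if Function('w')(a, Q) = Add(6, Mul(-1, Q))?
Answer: Rational(-331, 97720) ≈ -0.0033872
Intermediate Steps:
Function('b')(K, T) = Add(Mul(Rational(1, 7), T), Mul(Rational(12, 7), K)) (Function('b')(K, T) = Mul(Rational(1, 7), Add(Mul(12, K), T)) = Mul(Rational(1, 7), Add(T, Mul(12, K))) = Add(Mul(Rational(1, 7), T), Mul(Rational(12, 7), K)))
Function('A')(J) = Add(Mul(-1, J), Mul(2, J, Add(95, J))) (Function('A')(J) = Add(Mul(Mul(2, J), Add(95, J)), Mul(-1, J)) = Add(Mul(2, J, Add(95, J)), Mul(-1, J)) = Add(Mul(-1, J), Mul(2, J, Add(95, J))))
Mul(Function('b')(-56, Function('w')(-2, -4)), Pow(Function('A')(80), -1)) = Mul(Add(Mul(Rational(1, 7), Add(6, Mul(-1, -4))), Mul(Rational(12, 7), -56)), Pow(Mul(80, Add(189, Mul(2, 80))), -1)) = Mul(Add(Mul(Rational(1, 7), Add(6, 4)), -96), Pow(Mul(80, Add(189, 160)), -1)) = Mul(Add(Mul(Rational(1, 7), 10), -96), Pow(Mul(80, 349), -1)) = Mul(Add(Rational(10, 7), -96), Pow(27920, -1)) = Mul(Rational(-662, 7), Rational(1, 27920)) = Rational(-331, 97720)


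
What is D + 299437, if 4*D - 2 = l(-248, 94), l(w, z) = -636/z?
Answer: 14073483/47 ≈ 2.9944e+5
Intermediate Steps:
D = -56/47 (D = ½ + (-636/94)/4 = ½ + (-636*1/94)/4 = ½ + (¼)*(-318/47) = ½ - 159/94 = -56/47 ≈ -1.1915)
D + 299437 = -56/47 + 299437 = 14073483/47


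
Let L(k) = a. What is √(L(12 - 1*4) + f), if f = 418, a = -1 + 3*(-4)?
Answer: 9*√5 ≈ 20.125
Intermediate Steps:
a = -13 (a = -1 - 12 = -13)
L(k) = -13
√(L(12 - 1*4) + f) = √(-13 + 418) = √405 = 9*√5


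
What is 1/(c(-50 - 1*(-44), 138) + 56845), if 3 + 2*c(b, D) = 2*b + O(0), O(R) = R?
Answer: 2/113675 ≈ 1.7594e-5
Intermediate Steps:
c(b, D) = -3/2 + b (c(b, D) = -3/2 + (2*b + 0)/2 = -3/2 + (2*b)/2 = -3/2 + b)
1/(c(-50 - 1*(-44), 138) + 56845) = 1/((-3/2 + (-50 - 1*(-44))) + 56845) = 1/((-3/2 + (-50 + 44)) + 56845) = 1/((-3/2 - 6) + 56845) = 1/(-15/2 + 56845) = 1/(113675/2) = 2/113675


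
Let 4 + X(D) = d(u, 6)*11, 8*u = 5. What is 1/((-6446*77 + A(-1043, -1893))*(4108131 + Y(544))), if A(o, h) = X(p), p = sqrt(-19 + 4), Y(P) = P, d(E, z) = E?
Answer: -8/16314369235275 ≈ -4.9037e-13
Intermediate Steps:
u = 5/8 (u = (1/8)*5 = 5/8 ≈ 0.62500)
p = I*sqrt(15) (p = sqrt(-15) = I*sqrt(15) ≈ 3.873*I)
X(D) = 23/8 (X(D) = -4 + (5/8)*11 = -4 + 55/8 = 23/8)
A(o, h) = 23/8
1/((-6446*77 + A(-1043, -1893))*(4108131 + Y(544))) = 1/((-6446*77 + 23/8)*(4108131 + 544)) = 1/((-496342 + 23/8)*4108675) = 1/(-3970713/8*4108675) = 1/(-16314369235275/8) = -8/16314369235275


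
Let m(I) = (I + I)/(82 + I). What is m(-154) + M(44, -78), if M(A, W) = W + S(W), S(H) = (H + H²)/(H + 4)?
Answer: -103153/666 ≈ -154.88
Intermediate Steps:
S(H) = (H + H²)/(4 + H)
m(I) = 2*I/(82 + I) (m(I) = (2*I)/(82 + I) = 2*I/(82 + I))
M(A, W) = W + W*(1 + W)/(4 + W)
m(-154) + M(44, -78) = 2*(-154)/(82 - 154) - 78*(5 + 2*(-78))/(4 - 78) = 2*(-154)/(-72) - 78*(5 - 156)/(-74) = 2*(-154)*(-1/72) - 78*(-1/74)*(-151) = 77/18 - 5889/37 = -103153/666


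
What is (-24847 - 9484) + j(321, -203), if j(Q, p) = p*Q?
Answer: -99494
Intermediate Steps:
j(Q, p) = Q*p
(-24847 - 9484) + j(321, -203) = (-24847 - 9484) + 321*(-203) = -34331 - 65163 = -99494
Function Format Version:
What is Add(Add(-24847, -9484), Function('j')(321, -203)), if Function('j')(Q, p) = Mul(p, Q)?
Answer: -99494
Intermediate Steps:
Function('j')(Q, p) = Mul(Q, p)
Add(Add(-24847, -9484), Function('j')(321, -203)) = Add(Add(-24847, -9484), Mul(321, -203)) = Add(-34331, -65163) = -99494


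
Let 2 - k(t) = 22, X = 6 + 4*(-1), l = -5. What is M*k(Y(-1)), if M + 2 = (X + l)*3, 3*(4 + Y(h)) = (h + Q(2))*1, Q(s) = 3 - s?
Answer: 220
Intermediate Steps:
X = 2 (X = 6 - 4 = 2)
Y(h) = -11/3 + h/3 (Y(h) = -4 + ((h + (3 - 1*2))*1)/3 = -4 + ((h + (3 - 2))*1)/3 = -4 + ((h + 1)*1)/3 = -4 + ((1 + h)*1)/3 = -4 + (1 + h)/3 = -4 + (⅓ + h/3) = -11/3 + h/3)
k(t) = -20 (k(t) = 2 - 1*22 = 2 - 22 = -20)
M = -11 (M = -2 + (2 - 5)*3 = -2 - 3*3 = -2 - 9 = -11)
M*k(Y(-1)) = -11*(-20) = 220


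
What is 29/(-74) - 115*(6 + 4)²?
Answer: -851029/74 ≈ -11500.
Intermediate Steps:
29/(-74) - 115*(6 + 4)² = 29*(-1/74) - 115*10² = -29/74 - 115*100 = -29/74 - 11500 = -851029/74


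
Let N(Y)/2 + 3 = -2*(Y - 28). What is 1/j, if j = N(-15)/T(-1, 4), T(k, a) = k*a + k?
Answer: -5/166 ≈ -0.030120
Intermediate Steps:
N(Y) = 106 - 4*Y (N(Y) = -6 + 2*(-2*(Y - 28)) = -6 + 2*(-2*(-28 + Y)) = -6 + 2*(56 - 2*Y) = -6 + (112 - 4*Y) = 106 - 4*Y)
T(k, a) = k + a*k (T(k, a) = a*k + k = k + a*k)
j = -166/5 (j = (106 - 4*(-15))/((-(1 + 4))) = (106 + 60)/((-1*5)) = 166/(-5) = 166*(-⅕) = -166/5 ≈ -33.200)
1/j = 1/(-166/5) = -5/166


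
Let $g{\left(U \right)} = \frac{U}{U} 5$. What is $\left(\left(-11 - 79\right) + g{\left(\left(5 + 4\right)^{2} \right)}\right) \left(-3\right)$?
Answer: $255$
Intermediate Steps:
$g{\left(U \right)} = 5$ ($g{\left(U \right)} = 1 \cdot 5 = 5$)
$\left(\left(-11 - 79\right) + g{\left(\left(5 + 4\right)^{2} \right)}\right) \left(-3\right) = \left(\left(-11 - 79\right) + 5\right) \left(-3\right) = \left(-90 + 5\right) \left(-3\right) = \left(-85\right) \left(-3\right) = 255$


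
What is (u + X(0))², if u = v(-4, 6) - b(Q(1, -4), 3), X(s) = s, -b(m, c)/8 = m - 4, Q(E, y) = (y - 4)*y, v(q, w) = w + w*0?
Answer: 52900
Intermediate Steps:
v(q, w) = w (v(q, w) = w + 0 = w)
Q(E, y) = y*(-4 + y) (Q(E, y) = (-4 + y)*y = y*(-4 + y))
b(m, c) = 32 - 8*m (b(m, c) = -8*(m - 4) = -8*(-4 + m) = 32 - 8*m)
u = 230 (u = 6 - (32 - (-32)*(-4 - 4)) = 6 - (32 - (-32)*(-8)) = 6 - (32 - 8*32) = 6 - (32 - 256) = 6 - 1*(-224) = 6 + 224 = 230)
(u + X(0))² = (230 + 0)² = 230² = 52900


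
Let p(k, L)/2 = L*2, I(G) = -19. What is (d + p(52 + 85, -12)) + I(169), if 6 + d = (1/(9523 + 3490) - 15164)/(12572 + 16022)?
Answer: -27360170837/372093722 ≈ -73.530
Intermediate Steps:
p(k, L) = 4*L (p(k, L) = 2*(L*2) = 2*(2*L) = 4*L)
d = -2429891463/372093722 (d = -6 + (1/(9523 + 3490) - 15164)/(12572 + 16022) = -6 + (1/13013 - 15164)/28594 = -6 + (1/13013 - 15164)*(1/28594) = -6 - 197329131/13013*1/28594 = -6 - 197329131/372093722 = -2429891463/372093722 ≈ -6.5303)
(d + p(52 + 85, -12)) + I(169) = (-2429891463/372093722 + 4*(-12)) - 19 = (-2429891463/372093722 - 48) - 19 = -20290390119/372093722 - 19 = -27360170837/372093722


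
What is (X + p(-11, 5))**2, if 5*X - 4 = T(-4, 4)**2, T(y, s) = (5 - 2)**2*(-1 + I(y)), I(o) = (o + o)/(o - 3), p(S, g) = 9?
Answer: 6160324/60025 ≈ 102.63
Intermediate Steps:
I(o) = 2*o/(-3 + o) (I(o) = (2*o)/(-3 + o) = 2*o/(-3 + o))
T(y, s) = -9 + 18*y/(-3 + y) (T(y, s) = (5 - 2)**2*(-1 + 2*y/(-3 + y)) = 3**2*(-1 + 2*y/(-3 + y)) = 9*(-1 + 2*y/(-3 + y)) = -9 + 18*y/(-3 + y))
X = 277/245 (X = 4/5 + (9*(3 - 4)/(-3 - 4))**2/5 = 4/5 + (9*(-1)/(-7))**2/5 = 4/5 + (9*(-1/7)*(-1))**2/5 = 4/5 + (9/7)**2/5 = 4/5 + (1/5)*(81/49) = 4/5 + 81/245 = 277/245 ≈ 1.1306)
(X + p(-11, 5))**2 = (277/245 + 9)**2 = (2482/245)**2 = 6160324/60025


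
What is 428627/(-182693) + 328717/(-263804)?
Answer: -173127811989/48195144172 ≈ -3.5922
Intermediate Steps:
428627/(-182693) + 328717/(-263804) = 428627*(-1/182693) + 328717*(-1/263804) = -428627/182693 - 328717/263804 = -173127811989/48195144172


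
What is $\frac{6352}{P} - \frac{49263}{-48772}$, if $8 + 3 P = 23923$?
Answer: $\frac{2107523877}{1166382380} \approx 1.8069$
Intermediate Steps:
$P = \frac{23915}{3}$ ($P = - \frac{8}{3} + \frac{1}{3} \cdot 23923 = - \frac{8}{3} + \frac{23923}{3} = \frac{23915}{3} \approx 7971.7$)
$\frac{6352}{P} - \frac{49263}{-48772} = \frac{6352}{\frac{23915}{3}} - \frac{49263}{-48772} = 6352 \cdot \frac{3}{23915} - - \frac{49263}{48772} = \frac{19056}{23915} + \frac{49263}{48772} = \frac{2107523877}{1166382380}$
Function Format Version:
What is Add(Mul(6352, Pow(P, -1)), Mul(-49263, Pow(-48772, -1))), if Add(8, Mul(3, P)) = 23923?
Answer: Rational(2107523877, 1166382380) ≈ 1.8069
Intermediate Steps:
P = Rational(23915, 3) (P = Add(Rational(-8, 3), Mul(Rational(1, 3), 23923)) = Add(Rational(-8, 3), Rational(23923, 3)) = Rational(23915, 3) ≈ 7971.7)
Add(Mul(6352, Pow(P, -1)), Mul(-49263, Pow(-48772, -1))) = Add(Mul(6352, Pow(Rational(23915, 3), -1)), Mul(-49263, Pow(-48772, -1))) = Add(Mul(6352, Rational(3, 23915)), Mul(-49263, Rational(-1, 48772))) = Add(Rational(19056, 23915), Rational(49263, 48772)) = Rational(2107523877, 1166382380)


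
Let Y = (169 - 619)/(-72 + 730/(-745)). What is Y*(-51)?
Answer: -1709775/5437 ≈ -314.47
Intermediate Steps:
Y = 33525/5437 (Y = -450/(-72 + 730*(-1/745)) = -450/(-72 - 146/149) = -450/(-10874/149) = -450*(-149/10874) = 33525/5437 ≈ 6.1661)
Y*(-51) = (33525/5437)*(-51) = -1709775/5437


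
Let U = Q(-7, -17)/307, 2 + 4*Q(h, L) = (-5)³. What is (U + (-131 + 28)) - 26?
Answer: -158539/1228 ≈ -129.10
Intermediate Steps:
Q(h, L) = -127/4 (Q(h, L) = -½ + (¼)*(-5)³ = -½ + (¼)*(-125) = -½ - 125/4 = -127/4)
U = -127/1228 (U = -127/4/307 = -127/4*1/307 = -127/1228 ≈ -0.10342)
(U + (-131 + 28)) - 26 = (-127/1228 + (-131 + 28)) - 26 = (-127/1228 - 103) - 26 = -126611/1228 - 26 = -158539/1228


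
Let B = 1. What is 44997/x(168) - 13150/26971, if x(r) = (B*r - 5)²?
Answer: 864231737/716592499 ≈ 1.2060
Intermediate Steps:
x(r) = (-5 + r)² (x(r) = (1*r - 5)² = (r - 5)² = (-5 + r)²)
44997/x(168) - 13150/26971 = 44997/((-5 + 168)²) - 13150/26971 = 44997/(163²) - 13150*1/26971 = 44997/26569 - 13150/26971 = 864231737/716592499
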